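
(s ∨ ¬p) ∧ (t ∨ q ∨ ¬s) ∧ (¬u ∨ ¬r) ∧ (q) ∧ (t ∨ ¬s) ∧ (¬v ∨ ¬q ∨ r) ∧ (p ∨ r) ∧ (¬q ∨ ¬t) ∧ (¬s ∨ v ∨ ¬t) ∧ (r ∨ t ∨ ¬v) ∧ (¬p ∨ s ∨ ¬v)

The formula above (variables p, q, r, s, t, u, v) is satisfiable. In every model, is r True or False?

Suppose r = False.
From the singleton clause (q), q = True.
From the singleton clause (¬v), v = False.
From the singleton clause (p), p = True.
From the singleton clause (s), s = True.
From the singleton clause (t), t = True.
Now (¬t) is unsatisfied and unit — conflict.
So every satisfying assignment has r = True.

True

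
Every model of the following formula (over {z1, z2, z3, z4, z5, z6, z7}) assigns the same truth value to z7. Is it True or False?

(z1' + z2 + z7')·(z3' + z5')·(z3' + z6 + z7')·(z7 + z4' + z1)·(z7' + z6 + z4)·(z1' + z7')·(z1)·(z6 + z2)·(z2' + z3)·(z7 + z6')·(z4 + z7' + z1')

Suppose z7 = 1.
(z1') alone gives z1 = 0.
But (z1) is also a unit clause — contradiction.
So every satisfying assignment has z7 = False.

False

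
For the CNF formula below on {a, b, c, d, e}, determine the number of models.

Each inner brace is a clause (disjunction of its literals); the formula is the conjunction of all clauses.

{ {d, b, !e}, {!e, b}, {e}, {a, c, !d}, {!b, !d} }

There are 2^5 = 32 truth assignments over (a, b, c, d, e).
Split on b. With b = true, the clauses containing b are satisfied and !b drops from the rest; 4 of the 2^4 = 16 assignments to the other variables satisfy what remains.
With b = false, by the same count on the reduced clause set, 0 assignments work.
Total: 4 + 0 = 4.

4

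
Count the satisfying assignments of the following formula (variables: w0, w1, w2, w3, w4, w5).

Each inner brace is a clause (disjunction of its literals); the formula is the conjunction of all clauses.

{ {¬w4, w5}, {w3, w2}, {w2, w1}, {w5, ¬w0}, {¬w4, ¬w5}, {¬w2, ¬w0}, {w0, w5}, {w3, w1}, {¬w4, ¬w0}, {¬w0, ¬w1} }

There are 2^6 = 64 truth assignments over (w0, w1, w2, w3, w4, w5).
Split on w4. With w4 = True, the clauses containing w4 are satisfied and ¬w4 drops from the rest; 0 of the 2^5 = 32 assignments to the other variables satisfy what remains.
With w4 = False, by the same count on the reduced clause set, 4 assignments work.
Total: 0 + 4 = 4.

4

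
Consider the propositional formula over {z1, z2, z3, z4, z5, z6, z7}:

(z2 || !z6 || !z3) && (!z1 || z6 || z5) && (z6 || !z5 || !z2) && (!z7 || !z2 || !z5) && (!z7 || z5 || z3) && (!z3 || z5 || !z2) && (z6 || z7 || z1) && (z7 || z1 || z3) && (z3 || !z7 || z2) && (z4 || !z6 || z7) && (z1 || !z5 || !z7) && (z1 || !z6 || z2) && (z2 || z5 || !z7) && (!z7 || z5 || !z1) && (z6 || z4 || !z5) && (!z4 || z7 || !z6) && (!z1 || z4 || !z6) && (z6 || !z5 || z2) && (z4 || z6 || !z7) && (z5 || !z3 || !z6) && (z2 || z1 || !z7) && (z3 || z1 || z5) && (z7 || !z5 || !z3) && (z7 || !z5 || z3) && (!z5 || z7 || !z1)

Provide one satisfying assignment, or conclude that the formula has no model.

Case z2 = true:
Case z6 = true:
Case z7 = false:
Unit clause (z4) forces z4 = true.
That conflicts with the unit clause (!z4).
Backtrack on z7: now try z7 = true.
Unit clause (!z5) forces z5 = false.
Unit clause (z3) forces z3 = true.
That conflicts with the unit clause (!z3).
Neither z7 = true nor z7 = false works.
Backtrack on z6: now try z6 = false.
Unit clause (!z5) forces z5 = false.
Unit clause (!z1) forces z1 = false.
Unit clause (!z3) forces z3 = false.
That conflicts with the unit clause (z3).
Neither z6 = true nor z6 = false works.
Backtrack on z2: now try z2 = false.
Case z6 = false:
Unit clause (!z5) forces z5 = false.
Unit clause (!z1) forces z1 = false.
Unit clause (z7) forces z7 = true.
That conflicts with the unit clause (!z7).
Backtrack on z6: now try z6 = true.
Unit clause (!z3) forces z3 = false.
Unit clause (!z7) forces z7 = false.
Unit clause (z1) forces z1 = true.
Unit clause (z4) forces z4 = true.
That conflicts with the unit clause (!z4).
Neither z6 = true nor z6 = false works.
Neither z2 = true nor z2 = false works.

UNSATISFIABLE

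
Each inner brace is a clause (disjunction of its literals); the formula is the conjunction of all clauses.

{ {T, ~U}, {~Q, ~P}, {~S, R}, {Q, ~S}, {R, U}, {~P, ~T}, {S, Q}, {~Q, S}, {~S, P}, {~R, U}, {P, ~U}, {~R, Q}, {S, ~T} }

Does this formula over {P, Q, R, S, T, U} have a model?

Branch on T: set T = 1.
Unit clause (~P) forces P = 0.
Unit clause (~S) forces S = 0.
That conflicts with the unit clause (S).
So T must be the other value — set T = 0.
Unit clause (~U) forces U = 0.
Unit clause (R) forces R = 1.
That conflicts with the unit clause (~R).
Either choice for T ends in contradiction.
No assignment satisfies every clause.

Unsatisfiable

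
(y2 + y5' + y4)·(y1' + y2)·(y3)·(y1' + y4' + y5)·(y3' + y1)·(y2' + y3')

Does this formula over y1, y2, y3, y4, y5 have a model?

Unit clause (y3) forces y3 = 1.
Unit clause (y1) forces y1 = 1.
Unit clause (y2) forces y2 = 1.
But (y2') is also a unit clause — contradiction.
No assignment satisfies every clause.

Unsatisfiable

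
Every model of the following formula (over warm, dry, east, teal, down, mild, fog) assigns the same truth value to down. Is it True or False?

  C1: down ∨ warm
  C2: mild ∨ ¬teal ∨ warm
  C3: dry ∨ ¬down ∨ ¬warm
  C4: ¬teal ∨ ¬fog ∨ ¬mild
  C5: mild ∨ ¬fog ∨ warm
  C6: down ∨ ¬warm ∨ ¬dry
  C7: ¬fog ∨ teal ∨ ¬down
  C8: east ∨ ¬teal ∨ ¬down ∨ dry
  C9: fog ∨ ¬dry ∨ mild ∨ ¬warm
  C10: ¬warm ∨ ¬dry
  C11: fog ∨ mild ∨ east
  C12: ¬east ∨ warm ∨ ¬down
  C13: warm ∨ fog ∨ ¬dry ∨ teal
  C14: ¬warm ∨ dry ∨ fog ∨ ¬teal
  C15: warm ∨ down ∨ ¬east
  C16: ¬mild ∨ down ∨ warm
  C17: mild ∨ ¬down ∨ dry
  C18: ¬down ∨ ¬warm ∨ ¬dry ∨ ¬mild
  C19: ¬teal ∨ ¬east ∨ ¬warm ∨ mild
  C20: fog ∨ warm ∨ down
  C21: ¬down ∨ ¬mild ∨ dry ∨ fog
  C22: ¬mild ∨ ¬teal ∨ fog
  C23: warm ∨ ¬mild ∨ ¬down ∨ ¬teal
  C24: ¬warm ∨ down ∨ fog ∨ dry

Suppose down = True.
Suppose dry = True.
From the singleton clause (¬warm), warm = False.
From the singleton clause (¬east), east = False.
Suppose mild = True.
From the singleton clause (¬teal), teal = False.
From the singleton clause (¬fog), fog = False.
That conflicts with the unit clause (fog).
Undo mild and try mild = False.
From the singleton clause (¬teal), teal = False.
From the singleton clause (¬fog), fog = False.
That conflicts with the unit clause (fog).
Either choice for mild ends in contradiction.
Undo dry and try dry = False.
From the singleton clause (¬warm), warm = False.
From the singleton clause (¬east), east = False.
From the singleton clause (¬teal), teal = False.
From the singleton clause (¬fog), fog = False.
From the singleton clause (mild), mild = True.
That conflicts with the unit clause (¬mild).
Either choice for dry ends in contradiction.
So every satisfying assignment has down = False.

False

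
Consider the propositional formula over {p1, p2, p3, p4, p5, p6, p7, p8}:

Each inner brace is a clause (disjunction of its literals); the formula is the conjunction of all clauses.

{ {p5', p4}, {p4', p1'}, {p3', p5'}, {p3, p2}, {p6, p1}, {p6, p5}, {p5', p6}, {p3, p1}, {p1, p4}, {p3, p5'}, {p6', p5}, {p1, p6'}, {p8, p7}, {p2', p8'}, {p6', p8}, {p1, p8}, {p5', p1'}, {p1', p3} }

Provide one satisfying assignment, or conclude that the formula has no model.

Case p5 = 0:
The clause (p6) is unit, so p6 = 1.
That conflicts with the unit clause (p6').
So p5 must be the other value — set p5 = 1.
The clause (p4) is unit, so p4 = 1.
The clause (p1') is unit, so p1 = 0.
The clause (p3') is unit, so p3 = 0.
That conflicts with the unit clause (p3).
Neither p5 = 1 nor p5 = 0 works.

UNSATISFIABLE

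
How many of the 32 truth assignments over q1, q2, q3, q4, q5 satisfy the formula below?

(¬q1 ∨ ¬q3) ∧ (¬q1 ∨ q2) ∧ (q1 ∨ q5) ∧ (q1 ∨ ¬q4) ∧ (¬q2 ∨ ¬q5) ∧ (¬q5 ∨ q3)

3

There are 2^5 = 32 truth assignments over (q1, q2, q3, q4, q5).
Split on q2. With q2 = True, the clauses containing q2 are satisfied and ¬q2 drops from the rest; 2 of the 2^4 = 16 assignments to the other variables satisfy what remains.
With q2 = False, by the same count on the reduced clause set, 1 assignment works.
(One model: q1=F, q2=F, q3=T, q4=F, q5=T.)
Total: 2 + 1 = 3.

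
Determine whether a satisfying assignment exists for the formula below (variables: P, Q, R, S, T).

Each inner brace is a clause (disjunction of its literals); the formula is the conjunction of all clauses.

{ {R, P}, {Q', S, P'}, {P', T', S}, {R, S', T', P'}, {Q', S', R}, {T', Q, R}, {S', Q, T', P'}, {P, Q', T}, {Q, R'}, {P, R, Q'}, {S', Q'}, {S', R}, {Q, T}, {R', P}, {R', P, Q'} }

Branch on R: set R = 1.
From the singleton clause (Q), Q = 1.
From the singleton clause (S'), S = 0.
From the singleton clause (P'), P = 0.
But (P) is also a unit clause — contradiction.
That branch fails; take R = 0 instead.
From the singleton clause (P), P = 1.
From the singleton clause (S'), S = 0.
From the singleton clause (Q'), Q = 0.
From the singleton clause (T'), T = 0.
But (T) is also a unit clause — contradiction.
Neither R = 1 nor R = 0 works.
No assignment satisfies every clause.

No, unsatisfiable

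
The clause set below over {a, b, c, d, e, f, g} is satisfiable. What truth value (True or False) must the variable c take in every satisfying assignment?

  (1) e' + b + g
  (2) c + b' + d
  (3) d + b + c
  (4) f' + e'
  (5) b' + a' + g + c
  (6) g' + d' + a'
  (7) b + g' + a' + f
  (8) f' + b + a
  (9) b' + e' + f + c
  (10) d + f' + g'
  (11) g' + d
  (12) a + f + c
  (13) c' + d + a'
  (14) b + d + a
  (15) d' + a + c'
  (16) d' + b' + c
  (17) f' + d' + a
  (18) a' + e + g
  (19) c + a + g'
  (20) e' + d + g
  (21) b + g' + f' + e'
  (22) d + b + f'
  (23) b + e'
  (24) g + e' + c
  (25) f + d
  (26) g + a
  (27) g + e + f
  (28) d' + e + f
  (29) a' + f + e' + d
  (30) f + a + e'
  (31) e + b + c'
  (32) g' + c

Suppose c = 0.
From the singleton clause (g'), g = 0.
From the singleton clause (e'), e = 0.
From the singleton clause (a'), a = 0.
But (a) is also a unit clause — contradiction.
So every satisfying assignment has c = True.

True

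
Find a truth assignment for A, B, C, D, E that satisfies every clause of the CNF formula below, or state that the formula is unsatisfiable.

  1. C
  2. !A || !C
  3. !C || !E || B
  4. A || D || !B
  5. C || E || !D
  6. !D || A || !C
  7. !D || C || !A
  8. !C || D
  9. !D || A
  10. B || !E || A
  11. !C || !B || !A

UNSATISFIABLE

The clause (C) is unit, so C = true.
The clause (!A) is unit, so A = false.
The clause (!D) is unit, so D = false.
That conflicts with the unit clause (D).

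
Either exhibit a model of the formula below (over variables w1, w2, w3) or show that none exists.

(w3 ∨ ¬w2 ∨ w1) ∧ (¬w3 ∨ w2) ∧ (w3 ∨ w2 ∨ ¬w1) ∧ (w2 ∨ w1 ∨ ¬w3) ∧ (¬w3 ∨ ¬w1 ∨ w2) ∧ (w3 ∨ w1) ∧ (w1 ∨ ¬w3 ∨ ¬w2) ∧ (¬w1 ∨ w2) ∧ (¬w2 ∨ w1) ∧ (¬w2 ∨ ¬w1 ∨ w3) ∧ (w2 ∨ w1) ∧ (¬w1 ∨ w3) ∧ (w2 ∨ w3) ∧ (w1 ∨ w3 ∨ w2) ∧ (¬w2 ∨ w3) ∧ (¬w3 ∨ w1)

w1: True, w2: True, w3: True

Branch on w3: set w3 = True.
Unit clause (w2) forces w2 = True.
Unit clause (w1) forces w1 = True.
All clauses are satisfied.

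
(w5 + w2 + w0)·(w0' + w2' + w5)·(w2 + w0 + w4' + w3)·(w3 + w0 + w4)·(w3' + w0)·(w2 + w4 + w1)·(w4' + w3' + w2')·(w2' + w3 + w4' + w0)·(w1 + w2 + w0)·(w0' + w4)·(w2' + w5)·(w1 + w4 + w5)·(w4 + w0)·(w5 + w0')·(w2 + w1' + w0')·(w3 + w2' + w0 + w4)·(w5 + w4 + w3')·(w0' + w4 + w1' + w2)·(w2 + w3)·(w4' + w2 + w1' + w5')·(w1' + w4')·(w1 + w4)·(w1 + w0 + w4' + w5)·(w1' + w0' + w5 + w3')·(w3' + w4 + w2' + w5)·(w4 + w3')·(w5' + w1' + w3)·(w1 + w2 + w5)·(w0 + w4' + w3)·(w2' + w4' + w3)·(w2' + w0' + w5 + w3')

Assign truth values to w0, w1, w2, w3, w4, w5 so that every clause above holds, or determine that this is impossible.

Suppose w3 = 1.
The clause (w0) is unit, so w0 = 1.
The clause (w4) is unit, so w4 = 1.
The clause (w2') is unit, so w2 = 0.
The clause (w5) is unit, so w5 = 1.
The clause (w1') is unit, so w1 = 0.
Every clause now holds.

w0 ↦ 1, w1 ↦ 0, w2 ↦ 0, w3 ↦ 1, w4 ↦ 1, w5 ↦ 1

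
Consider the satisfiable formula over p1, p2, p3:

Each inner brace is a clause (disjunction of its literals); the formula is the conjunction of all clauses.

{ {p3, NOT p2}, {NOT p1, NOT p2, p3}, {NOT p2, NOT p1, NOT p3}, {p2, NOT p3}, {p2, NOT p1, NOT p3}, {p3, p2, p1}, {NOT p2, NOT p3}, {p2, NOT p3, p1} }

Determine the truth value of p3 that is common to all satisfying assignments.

False

Suppose p3 = true.
(p2) alone gives p2 = true.
But (NOT p2) is also a unit clause — contradiction.
So every satisfying assignment has p3 = False.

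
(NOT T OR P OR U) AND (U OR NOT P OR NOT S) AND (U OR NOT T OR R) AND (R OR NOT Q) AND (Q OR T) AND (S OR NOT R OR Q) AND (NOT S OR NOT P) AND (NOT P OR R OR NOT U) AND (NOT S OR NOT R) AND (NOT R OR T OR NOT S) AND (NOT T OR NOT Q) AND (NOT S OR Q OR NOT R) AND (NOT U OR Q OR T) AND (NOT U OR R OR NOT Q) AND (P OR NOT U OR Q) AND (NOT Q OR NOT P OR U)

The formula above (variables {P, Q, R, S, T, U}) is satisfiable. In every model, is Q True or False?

Suppose Q = false.
The clause (T) is unit, so T = true.
Case P = true:
The clause (NOT S) is unit, so S = false.
The clause (NOT R) is unit, so R = false.
The clause (U) is unit, so U = true.
That conflicts with the unit clause (NOT U).
Undo P and try P = false.
The clause (U) is unit, so U = true.
That conflicts with the unit clause (NOT U).
Neither P = true nor P = false works.
So every satisfying assignment has Q = True.

True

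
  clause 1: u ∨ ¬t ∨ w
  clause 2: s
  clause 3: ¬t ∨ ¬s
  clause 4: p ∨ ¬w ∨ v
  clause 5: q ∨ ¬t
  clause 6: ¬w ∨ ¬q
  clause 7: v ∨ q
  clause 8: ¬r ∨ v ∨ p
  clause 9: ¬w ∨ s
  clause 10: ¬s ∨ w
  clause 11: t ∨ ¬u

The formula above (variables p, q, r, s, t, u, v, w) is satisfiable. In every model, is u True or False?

Suppose u = True.
(s) alone gives s = True.
(¬t) alone gives t = False.
But (t) is also a unit clause — contradiction.
So every satisfying assignment has u = False.

False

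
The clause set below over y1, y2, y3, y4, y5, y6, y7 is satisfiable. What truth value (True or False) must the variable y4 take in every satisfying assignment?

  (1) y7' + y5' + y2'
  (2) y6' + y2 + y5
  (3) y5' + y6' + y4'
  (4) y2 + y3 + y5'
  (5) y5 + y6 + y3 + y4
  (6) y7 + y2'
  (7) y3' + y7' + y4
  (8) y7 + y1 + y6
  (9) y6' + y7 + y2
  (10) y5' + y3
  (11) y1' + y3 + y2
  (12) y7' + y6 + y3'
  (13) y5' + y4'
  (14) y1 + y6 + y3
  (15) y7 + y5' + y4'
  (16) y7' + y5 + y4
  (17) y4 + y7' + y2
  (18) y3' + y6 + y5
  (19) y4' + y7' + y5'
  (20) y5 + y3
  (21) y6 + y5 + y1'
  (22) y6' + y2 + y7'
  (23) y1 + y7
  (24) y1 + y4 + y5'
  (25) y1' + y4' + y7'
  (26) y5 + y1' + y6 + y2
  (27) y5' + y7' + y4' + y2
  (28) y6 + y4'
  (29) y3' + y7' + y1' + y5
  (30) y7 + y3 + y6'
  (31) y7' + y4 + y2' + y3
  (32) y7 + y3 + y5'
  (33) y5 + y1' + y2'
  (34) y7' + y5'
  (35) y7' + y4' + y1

False

Suppose y4 = 1.
From the singleton clause (y5'), y5 = 0.
From the singleton clause (y3), y3 = 1.
From the singleton clause (y6), y6 = 1.
From the singleton clause (y2), y2 = 1.
From the singleton clause (y7), y7 = 1.
From the singleton clause (y1'), y1 = 0.
That conflicts with the unit clause (y1).
So every satisfying assignment has y4 = False.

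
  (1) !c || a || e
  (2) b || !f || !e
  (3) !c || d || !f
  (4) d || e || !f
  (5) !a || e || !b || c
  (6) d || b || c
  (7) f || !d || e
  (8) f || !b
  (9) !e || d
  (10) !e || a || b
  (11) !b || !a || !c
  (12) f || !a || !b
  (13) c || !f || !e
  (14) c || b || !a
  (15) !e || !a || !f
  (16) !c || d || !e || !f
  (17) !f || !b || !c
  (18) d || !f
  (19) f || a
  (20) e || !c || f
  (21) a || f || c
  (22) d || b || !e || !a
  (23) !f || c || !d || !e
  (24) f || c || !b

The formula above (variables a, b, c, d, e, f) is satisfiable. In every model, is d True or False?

Suppose d = false.
From the singleton clause (!e), e = false.
From the singleton clause (!f), f = false.
From the singleton clause (!b), b = false.
From the singleton clause (c), c = true.
But (!c) is also a unit clause — contradiction.
So every satisfying assignment has d = True.

True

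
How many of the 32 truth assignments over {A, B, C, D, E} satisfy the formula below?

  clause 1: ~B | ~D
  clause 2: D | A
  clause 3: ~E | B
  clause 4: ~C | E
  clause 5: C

1

There are 2^5 = 32 truth assignments over (A, B, C, D, E).
Split on A. With A = 1, the clauses containing A are satisfied and ~A drops from the rest; 1 of the 2^4 = 16 assignments to the other variables satisfy what remains.
With A = 0, by the same count on the reduced clause set, 0 assignments work.
Total: 1 + 0 = 1.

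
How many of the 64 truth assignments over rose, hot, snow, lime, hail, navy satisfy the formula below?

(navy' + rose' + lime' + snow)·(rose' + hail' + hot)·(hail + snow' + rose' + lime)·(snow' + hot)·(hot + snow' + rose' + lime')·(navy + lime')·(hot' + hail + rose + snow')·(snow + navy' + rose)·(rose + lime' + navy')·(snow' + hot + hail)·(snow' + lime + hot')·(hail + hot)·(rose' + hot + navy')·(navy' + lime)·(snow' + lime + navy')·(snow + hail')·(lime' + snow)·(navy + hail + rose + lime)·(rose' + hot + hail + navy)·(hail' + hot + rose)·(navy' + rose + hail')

3

There are 2^6 = 64 truth assignments over (rose, hot, snow, lime, hail, navy).
Split on navy. With navy = 1, the clauses containing navy are satisfied and navy' drops from the rest; 2 of the 2^5 = 32 assignments to the other variables satisfy what remains.
With navy = 0, by the same count on the reduced clause set, 1 assignment works.
(One model: rose=T, hot=T, snow=F, lime=F, hail=F, navy=F.)
Total: 2 + 1 = 3.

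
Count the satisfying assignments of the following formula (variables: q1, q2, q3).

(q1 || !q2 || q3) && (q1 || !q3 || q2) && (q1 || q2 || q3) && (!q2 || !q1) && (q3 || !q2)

There are 2^3 = 8 truth assignments over (q1, q2, q3).
Split on q1. With q1 = true, the clauses containing q1 are satisfied and !q1 drops from the rest; 2 of the 2^2 = 4 assignments to the other variables satisfy what remains.
With q1 = false, by the same count on the reduced clause set, 1 assignment works.
Total: 2 + 1 = 3.

3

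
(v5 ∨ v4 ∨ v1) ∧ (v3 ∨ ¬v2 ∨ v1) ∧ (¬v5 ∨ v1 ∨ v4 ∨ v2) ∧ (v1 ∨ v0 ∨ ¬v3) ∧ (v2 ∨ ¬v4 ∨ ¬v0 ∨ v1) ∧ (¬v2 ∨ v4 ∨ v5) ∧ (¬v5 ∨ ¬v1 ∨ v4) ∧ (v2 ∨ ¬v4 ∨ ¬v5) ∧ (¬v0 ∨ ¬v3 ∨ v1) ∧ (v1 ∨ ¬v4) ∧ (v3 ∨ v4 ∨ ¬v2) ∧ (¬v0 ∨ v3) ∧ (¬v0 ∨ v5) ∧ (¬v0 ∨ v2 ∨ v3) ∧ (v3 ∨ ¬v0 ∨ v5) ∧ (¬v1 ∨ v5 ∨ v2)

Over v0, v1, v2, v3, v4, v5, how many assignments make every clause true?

5

There are 2^6 = 64 truth assignments over (v0, v1, v2, v3, v4, v5).
Split on v4. With v4 = True, the clauses containing v4 are satisfied and ¬v4 drops from the rest; 5 of the 2^5 = 32 assignments to the other variables satisfy what remains.
With v4 = False, by the same count on the reduced clause set, 0 assignments work.
Total: 5 + 0 = 5.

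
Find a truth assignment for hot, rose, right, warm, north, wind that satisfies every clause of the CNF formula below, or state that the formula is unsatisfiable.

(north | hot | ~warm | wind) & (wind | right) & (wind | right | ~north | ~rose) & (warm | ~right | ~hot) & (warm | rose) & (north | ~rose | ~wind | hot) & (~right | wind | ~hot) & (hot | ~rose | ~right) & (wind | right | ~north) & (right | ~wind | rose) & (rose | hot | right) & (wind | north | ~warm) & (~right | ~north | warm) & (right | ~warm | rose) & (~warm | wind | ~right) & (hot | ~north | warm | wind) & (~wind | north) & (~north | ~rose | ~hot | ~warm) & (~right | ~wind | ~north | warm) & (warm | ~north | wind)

hot=0,  rose=0,  right=1,  warm=1,  north=1,  wind=1

Try wind = 1.
From the singleton clause (north), north = 1.
Try warm = 1.
Try right = 1.
Try hot = 0.
From the singleton clause (~rose), rose = 0.
Every clause now holds.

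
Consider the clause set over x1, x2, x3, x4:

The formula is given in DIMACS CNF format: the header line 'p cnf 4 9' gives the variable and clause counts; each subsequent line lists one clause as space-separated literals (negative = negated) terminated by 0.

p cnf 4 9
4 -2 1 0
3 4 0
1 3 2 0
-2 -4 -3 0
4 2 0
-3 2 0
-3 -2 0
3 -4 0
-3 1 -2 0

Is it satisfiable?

Try x3 = True.
The clause (x2) is unit, so x2 = True.
That conflicts with the unit clause (¬x2).
That branch fails; take x3 = False instead.
The clause (x4) is unit, so x4 = True.
That conflicts with the unit clause (¬x4).
Either choice for x3 ends in contradiction.
No assignment satisfies every clause.

Unsatisfiable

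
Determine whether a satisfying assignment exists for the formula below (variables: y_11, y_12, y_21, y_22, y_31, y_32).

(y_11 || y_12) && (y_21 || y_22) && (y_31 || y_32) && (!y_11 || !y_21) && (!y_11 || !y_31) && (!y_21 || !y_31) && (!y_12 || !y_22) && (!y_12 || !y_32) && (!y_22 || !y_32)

No, unsatisfiable

Branch on y_11: set y_11 = true.
(!y_21) alone gives y_21 = false.
(y_22) alone gives y_22 = true.
(!y_31) alone gives y_31 = false.
(y_32) alone gives y_32 = true.
That conflicts with the unit clause (!y_32).
Undo y_11 and try y_11 = false.
(y_12) alone gives y_12 = true.
(!y_22) alone gives y_22 = false.
(y_21) alone gives y_21 = true.
(!y_31) alone gives y_31 = false.
(y_32) alone gives y_32 = true.
That conflicts with the unit clause (!y_32).
Neither y_11 = true nor y_11 = false works.
No assignment satisfies every clause.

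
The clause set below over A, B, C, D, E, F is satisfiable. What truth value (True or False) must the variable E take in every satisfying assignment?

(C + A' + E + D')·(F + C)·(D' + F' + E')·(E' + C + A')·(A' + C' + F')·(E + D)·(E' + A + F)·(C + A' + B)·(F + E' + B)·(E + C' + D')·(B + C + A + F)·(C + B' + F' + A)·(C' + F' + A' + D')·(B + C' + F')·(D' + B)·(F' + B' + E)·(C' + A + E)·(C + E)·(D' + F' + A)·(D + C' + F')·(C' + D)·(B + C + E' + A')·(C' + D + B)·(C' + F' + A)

Suppose E = 0.
Unit clause (D) forces D = 1.
Unit clause (C') forces C = 0.
But (C) is also a unit clause — contradiction.
So every satisfying assignment has E = True.

True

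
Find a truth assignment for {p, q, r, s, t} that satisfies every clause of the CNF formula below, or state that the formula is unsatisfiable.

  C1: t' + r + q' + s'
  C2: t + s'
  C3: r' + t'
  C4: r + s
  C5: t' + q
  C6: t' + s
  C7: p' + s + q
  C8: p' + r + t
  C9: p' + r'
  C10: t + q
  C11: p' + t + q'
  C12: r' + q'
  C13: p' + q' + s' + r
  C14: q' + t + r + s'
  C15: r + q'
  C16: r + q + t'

UNSATISFIABLE

Try t = 1.
(r') alone gives r = 0.
(s) alone gives s = 1.
(q') alone gives q = 0.
That conflicts with the unit clause (q).
Backtrack on t: now try t = 0.
(s') alone gives s = 0.
(r) alone gives r = 1.
(p') alone gives p = 0.
(q) alone gives q = 1.
That conflicts with the unit clause (q').
Both values of t lead to a conflict.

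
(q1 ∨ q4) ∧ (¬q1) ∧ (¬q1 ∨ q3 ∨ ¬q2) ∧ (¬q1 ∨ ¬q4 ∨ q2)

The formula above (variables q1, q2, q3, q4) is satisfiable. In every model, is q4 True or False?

Suppose q4 = False.
(q1) alone gives q1 = True.
But (¬q1) is also a unit clause — contradiction.
So every satisfying assignment has q4 = True.

True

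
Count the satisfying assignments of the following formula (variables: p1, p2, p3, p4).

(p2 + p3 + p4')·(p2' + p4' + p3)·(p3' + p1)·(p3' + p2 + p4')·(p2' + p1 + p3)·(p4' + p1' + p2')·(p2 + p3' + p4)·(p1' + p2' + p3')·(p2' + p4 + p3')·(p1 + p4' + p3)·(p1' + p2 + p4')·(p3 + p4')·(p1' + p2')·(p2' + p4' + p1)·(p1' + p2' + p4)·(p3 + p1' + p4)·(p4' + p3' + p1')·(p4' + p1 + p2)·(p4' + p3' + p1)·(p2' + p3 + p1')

1

There are 2^4 = 16 truth assignments over (p1, p2, p3, p4).
Check each against the 20 clauses (columns in the order p1, p2, p3, p4):
  F F F F  ✓ satisfies all
  F F F T  ✗ fails (p2 + p3 + p4')
  F F T F  ✗ fails (p3' + p1)
  F F T T  ✗ fails (p3' + p1)
  F T F F  ✗ fails (p2' + p1 + p3)
  F T F T  ✗ fails (p2' + p4' + p3)
  F T T F  ✗ fails (p3' + p1)
  F T T T  ✗ fails (p3' + p1)
  T F F F  ✗ fails (p3 + p1' + p4)
  T F F T  ✗ fails (p2 + p3 + p4')
  T F T F  ✗ fails (p2 + p3' + p4)
  T F T T  ✗ fails (p3' + p2 + p4')
  T T F F  ✗ fails (p1' + p2')
  T T F T  ✗ fails (p2' + p4' + p3)
  T T T F  ✗ fails (p1' + p2' + p3')
  T T T T  ✗ fails (p4' + p1' + p2')
1 of the 16 rows is a model.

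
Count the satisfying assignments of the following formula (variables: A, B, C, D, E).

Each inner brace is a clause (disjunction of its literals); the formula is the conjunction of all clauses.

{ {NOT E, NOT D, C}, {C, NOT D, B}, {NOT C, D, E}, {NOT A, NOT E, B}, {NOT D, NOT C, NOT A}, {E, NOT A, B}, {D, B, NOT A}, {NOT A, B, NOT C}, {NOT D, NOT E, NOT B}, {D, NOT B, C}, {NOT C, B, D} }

9

There are 2^5 = 32 truth assignments over (A, B, C, D, E).
Split on E. With E = true, the clauses containing E are satisfied and NOT E drops from the rest; 4 of the 2^4 = 16 assignments to the other variables satisfy what remains.
With E = false, by the same count on the reduced clause set, 5 assignments work.
Total: 4 + 5 = 9.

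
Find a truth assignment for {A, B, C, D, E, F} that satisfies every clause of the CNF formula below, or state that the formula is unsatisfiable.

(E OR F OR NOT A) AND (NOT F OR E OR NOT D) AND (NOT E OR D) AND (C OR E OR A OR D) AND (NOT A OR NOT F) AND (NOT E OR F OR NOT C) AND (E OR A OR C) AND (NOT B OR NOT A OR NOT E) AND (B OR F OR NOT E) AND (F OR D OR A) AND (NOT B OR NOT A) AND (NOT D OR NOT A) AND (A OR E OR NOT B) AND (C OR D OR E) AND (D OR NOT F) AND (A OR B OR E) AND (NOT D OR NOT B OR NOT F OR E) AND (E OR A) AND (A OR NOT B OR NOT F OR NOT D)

Suppose E = true.
(D) alone gives D = true.
(NOT A) alone gives A = false.
Suppose F = true.
(NOT B) alone gives B = false.
Every clause is now satisfied; C is unconstrained.

A: false,  B: false,  C: false,  D: true,  E: true,  F: true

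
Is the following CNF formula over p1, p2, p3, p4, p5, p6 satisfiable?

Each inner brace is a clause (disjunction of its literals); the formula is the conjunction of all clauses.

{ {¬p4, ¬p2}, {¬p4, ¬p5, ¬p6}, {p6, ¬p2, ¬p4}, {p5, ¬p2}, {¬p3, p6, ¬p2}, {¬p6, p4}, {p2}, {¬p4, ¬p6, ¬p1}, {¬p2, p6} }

Unit clause (p2) forces p2 = True.
Unit clause (¬p4) forces p4 = False.
Unit clause (p5) forces p5 = True.
Unit clause (¬p6) forces p6 = False.
That conflicts with the unit clause (p6).
No assignment satisfies every clause.

No, unsatisfiable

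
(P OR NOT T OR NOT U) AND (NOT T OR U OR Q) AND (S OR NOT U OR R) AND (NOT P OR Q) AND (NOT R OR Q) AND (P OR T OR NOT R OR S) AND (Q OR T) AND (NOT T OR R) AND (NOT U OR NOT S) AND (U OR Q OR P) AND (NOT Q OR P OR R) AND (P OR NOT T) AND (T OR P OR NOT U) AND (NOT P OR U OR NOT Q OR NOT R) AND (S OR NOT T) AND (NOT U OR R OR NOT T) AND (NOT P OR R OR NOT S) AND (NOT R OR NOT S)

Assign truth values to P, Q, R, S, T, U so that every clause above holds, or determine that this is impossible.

P: true, Q: true, R: true, S: false, T: false, U: true

Case P = true:
Unit clause (Q) forces Q = true.
Case T = false:
Case U = true:
Unit clause (NOT S) forces S = false.
Unit clause (R) forces R = true.
Every clause now holds.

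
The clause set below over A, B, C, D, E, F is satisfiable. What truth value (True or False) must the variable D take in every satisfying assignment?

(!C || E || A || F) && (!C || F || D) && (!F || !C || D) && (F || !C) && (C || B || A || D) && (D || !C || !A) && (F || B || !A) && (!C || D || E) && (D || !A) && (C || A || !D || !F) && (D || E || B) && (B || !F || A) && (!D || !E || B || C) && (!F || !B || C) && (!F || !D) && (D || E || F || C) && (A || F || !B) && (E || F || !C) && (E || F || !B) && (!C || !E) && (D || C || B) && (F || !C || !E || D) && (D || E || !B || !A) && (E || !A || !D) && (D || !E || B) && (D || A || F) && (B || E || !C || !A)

Suppose D = false.
The clause (!A) is unit, so A = false.
The clause (F) is unit, so F = true.
The clause (!C) is unit, so C = false.
The clause (B) is unit, so B = true.
But (!B) is also a unit clause — contradiction.
So every satisfying assignment has D = True.

True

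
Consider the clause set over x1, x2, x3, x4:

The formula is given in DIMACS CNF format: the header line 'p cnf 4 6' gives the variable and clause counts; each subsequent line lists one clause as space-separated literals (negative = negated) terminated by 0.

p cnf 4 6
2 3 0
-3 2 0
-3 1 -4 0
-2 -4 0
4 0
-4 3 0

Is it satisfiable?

From the singleton clause (x4), x4 = True.
From the singleton clause (¬x2), x2 = False.
From the singleton clause (x3), x3 = True.
Now (¬x3) is unsatisfied and unit — conflict.
No assignment satisfies every clause.

No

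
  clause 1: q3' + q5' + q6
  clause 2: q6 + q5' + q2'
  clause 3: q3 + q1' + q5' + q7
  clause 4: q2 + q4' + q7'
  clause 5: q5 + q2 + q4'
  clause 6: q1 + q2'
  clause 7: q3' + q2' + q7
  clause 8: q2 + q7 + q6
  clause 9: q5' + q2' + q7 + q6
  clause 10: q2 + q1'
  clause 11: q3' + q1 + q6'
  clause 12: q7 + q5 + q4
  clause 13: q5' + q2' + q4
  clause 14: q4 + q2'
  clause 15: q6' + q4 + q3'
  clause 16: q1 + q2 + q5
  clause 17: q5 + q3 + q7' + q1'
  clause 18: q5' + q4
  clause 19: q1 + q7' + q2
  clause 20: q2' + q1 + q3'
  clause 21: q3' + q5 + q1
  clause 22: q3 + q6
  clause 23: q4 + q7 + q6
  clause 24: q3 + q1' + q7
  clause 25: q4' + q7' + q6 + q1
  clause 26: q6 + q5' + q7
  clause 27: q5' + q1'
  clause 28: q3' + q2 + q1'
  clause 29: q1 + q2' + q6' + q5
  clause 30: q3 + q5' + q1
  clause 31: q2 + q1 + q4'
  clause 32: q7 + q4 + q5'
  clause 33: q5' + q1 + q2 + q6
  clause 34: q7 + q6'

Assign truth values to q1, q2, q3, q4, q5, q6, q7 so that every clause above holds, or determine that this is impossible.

Case q1 = 1:
The clause (q2) is unit, so q2 = 1.
The clause (q4) is unit, so q4 = 1.
The clause (q5') is unit, so q5 = 0.
Case q3 = 1:
The clause (q7) is unit, so q7 = 1.
All clauses hold; q6 can take either value.

q1=1, q2=1, q3=1, q4=1, q5=0, q6=0, q7=1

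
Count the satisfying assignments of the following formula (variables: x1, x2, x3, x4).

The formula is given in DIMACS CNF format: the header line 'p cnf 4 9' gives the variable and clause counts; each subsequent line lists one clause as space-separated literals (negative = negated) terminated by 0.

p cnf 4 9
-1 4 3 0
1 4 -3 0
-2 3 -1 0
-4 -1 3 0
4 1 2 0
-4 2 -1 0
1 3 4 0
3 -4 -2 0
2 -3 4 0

There are 2^4 = 16 truth assignments over (x1, x2, x3, x4).
Check each against the 9 clauses (columns in the order x1, x2, x3, x4):
  F F F F  ✗ fails (x4 ∨ x1 ∨ x2)
  F F F T  ✓ satisfies all
  F F T F  ✗ fails (x1 ∨ x4 ∨ ¬x3)
  F F T T  ✓ satisfies all
  F T F F  ✗ fails (x1 ∨ x3 ∨ x4)
  F T F T  ✗ fails (x3 ∨ ¬x4 ∨ ¬x2)
  F T T F  ✗ fails (x1 ∨ x4 ∨ ¬x3)
  F T T T  ✓ satisfies all
  T F F F  ✗ fails (¬x1 ∨ x4 ∨ x3)
  T F F T  ✗ fails (¬x4 ∨ ¬x1 ∨ x3)
  T F T F  ✗ fails (x2 ∨ ¬x3 ∨ x4)
  T F T T  ✗ fails (¬x4 ∨ x2 ∨ ¬x1)
  T T F F  ✗ fails (¬x1 ∨ x4 ∨ x3)
  T T F T  ✗ fails (¬x2 ∨ x3 ∨ ¬x1)
  T T T F  ✓ satisfies all
  T T T T  ✓ satisfies all
5 of the 16 rows are models.

5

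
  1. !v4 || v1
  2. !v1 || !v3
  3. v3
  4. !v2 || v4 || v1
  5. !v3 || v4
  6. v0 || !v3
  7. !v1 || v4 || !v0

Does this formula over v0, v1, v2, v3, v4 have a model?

Unsatisfiable

(v3) alone gives v3 = true.
(!v1) alone gives v1 = false.
(!v4) alone gives v4 = false.
Now (v4) is unsatisfied and unit — conflict.
No assignment satisfies every clause.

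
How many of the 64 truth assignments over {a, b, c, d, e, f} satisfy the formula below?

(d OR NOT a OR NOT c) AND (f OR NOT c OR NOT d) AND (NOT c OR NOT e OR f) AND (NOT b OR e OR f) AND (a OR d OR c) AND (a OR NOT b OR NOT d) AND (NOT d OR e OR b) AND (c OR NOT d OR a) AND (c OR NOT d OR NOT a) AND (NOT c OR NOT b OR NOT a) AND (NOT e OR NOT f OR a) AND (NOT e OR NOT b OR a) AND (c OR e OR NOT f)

There are 2^6 = 64 truth assignments over (a, b, c, d, e, f).
Split on e. With e = true, the clauses containing e are satisfied and NOT e drops from the rest; 5 of the 2^5 = 32 assignments to the other variables satisfy what remains.
With e = false, by the same count on the reduced clause set, 4 assignments work.
Total: 5 + 4 = 9.

9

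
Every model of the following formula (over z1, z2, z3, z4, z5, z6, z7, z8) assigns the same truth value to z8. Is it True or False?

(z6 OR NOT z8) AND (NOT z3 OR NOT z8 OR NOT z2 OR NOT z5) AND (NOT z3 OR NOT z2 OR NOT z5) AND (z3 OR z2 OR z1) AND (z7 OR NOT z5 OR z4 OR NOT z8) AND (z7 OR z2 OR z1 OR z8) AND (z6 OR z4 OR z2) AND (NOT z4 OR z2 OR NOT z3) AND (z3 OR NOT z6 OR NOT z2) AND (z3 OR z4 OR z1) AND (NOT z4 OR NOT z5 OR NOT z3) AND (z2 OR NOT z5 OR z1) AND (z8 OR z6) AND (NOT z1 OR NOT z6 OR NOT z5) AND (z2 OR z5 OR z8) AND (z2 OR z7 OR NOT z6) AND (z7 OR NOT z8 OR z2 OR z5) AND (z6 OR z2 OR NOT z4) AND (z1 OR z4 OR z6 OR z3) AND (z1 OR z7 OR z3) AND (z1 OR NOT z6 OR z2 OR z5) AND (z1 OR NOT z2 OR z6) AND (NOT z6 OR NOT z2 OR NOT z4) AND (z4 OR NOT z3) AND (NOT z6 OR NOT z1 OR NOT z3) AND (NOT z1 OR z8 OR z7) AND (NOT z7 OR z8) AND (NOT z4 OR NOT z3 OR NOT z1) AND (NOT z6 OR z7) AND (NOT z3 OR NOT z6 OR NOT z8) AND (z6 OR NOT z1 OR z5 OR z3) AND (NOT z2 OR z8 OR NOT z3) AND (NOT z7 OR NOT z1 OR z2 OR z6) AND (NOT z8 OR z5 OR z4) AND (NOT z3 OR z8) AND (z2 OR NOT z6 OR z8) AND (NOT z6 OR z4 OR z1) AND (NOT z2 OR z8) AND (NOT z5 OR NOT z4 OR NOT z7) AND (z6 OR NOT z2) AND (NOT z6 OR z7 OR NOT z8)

Suppose z8 = false.
Unit clause (z6) forces z6 = true.
Unit clause (NOT z7) forces z7 = false.
Now (z7) is unsatisfied and unit — conflict.
So every satisfying assignment has z8 = True.

True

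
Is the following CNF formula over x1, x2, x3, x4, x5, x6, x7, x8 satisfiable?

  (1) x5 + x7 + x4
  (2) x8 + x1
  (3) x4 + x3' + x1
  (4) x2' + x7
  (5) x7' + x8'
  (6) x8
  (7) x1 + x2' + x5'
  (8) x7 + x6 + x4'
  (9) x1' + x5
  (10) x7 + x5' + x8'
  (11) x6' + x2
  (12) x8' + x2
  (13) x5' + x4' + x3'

No, unsatisfiable

The clause (x8) is unit, so x8 = 1.
The clause (x7') is unit, so x7 = 0.
The clause (x2') is unit, so x2 = 0.
But (x2) is also a unit clause — contradiction.
No assignment satisfies every clause.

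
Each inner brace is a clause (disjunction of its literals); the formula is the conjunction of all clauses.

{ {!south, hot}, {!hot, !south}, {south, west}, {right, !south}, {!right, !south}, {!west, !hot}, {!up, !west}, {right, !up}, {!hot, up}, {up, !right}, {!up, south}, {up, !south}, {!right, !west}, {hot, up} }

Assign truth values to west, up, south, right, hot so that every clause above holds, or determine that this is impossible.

Branch on south: set south = false.
From the singleton clause (west), west = true.
From the singleton clause (!hot), hot = false.
From the singleton clause (!up), up = false.
That conflicts with the unit clause (up).
That branch fails; take south = true instead.
From the singleton clause (hot), hot = true.
That conflicts with the unit clause (!hot).
Both values of south lead to a conflict.

UNSATISFIABLE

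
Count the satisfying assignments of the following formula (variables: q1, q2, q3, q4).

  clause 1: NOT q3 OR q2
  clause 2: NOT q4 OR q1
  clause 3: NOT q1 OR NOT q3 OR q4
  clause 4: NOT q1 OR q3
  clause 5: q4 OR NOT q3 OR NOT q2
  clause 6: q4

There are 2^4 = 16 truth assignments over (q1, q2, q3, q4).
Check each against the 6 clauses (columns in the order q1, q2, q3, q4):
  F F F F  ✗ fails (q4)
  F F F T  ✗ fails (NOT q4 OR q1)
  F F T F  ✗ fails (NOT q3 OR q2)
  F F T T  ✗ fails (NOT q3 OR q2)
  F T F F  ✗ fails (q4)
  F T F T  ✗ fails (NOT q4 OR q1)
  F T T F  ✗ fails (q4 OR NOT q3 OR NOT q2)
  F T T T  ✗ fails (NOT q4 OR q1)
  T F F F  ✗ fails (NOT q1 OR q3)
  T F F T  ✗ fails (NOT q1 OR q3)
  T F T F  ✗ fails (NOT q3 OR q2)
  T F T T  ✗ fails (NOT q3 OR q2)
  T T F F  ✗ fails (NOT q1 OR q3)
  T T F T  ✗ fails (NOT q1 OR q3)
  T T T F  ✗ fails (NOT q1 OR NOT q3 OR q4)
  T T T T  ✓ satisfies all
1 of the 16 rows is a model.

1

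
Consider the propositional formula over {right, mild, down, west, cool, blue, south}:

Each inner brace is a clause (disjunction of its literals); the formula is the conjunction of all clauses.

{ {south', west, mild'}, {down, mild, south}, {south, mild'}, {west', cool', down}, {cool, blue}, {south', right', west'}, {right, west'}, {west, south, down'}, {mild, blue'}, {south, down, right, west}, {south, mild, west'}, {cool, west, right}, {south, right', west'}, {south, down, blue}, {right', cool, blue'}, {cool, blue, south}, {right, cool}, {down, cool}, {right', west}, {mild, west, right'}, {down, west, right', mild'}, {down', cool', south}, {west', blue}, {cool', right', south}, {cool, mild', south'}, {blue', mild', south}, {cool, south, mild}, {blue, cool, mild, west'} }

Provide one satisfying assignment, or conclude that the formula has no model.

Suppose south = 1.
Suppose west = 0.
The clause (mild') is unit, so mild = 0.
The clause (blue') is unit, so blue = 0.
The clause (cool) is unit, so cool = 1.
The clause (right') is unit, so right = 0.
All clauses hold; down can take either value.

right ↦ 0,  mild ↦ 0,  down ↦ 0,  west ↦ 0,  cool ↦ 1,  blue ↦ 0,  south ↦ 1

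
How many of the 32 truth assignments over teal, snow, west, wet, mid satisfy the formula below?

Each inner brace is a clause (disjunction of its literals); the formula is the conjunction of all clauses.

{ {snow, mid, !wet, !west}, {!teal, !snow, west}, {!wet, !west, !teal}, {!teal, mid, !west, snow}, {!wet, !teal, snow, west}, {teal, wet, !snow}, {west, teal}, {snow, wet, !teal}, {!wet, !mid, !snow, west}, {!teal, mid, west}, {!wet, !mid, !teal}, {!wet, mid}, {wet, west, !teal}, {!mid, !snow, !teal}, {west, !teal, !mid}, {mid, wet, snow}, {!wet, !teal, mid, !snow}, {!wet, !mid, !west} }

There are 2^5 = 32 truth assignments over (teal, snow, west, wet, mid).
Split on snow. With snow = true, the clauses containing snow are satisfied and !snow drops from the rest; 1 of the 2^4 = 16 assignments to the other variables satisfy what remains.
With snow = false, by the same count on the reduced clause set, 1 assignment works.
Total: 1 + 1 = 2.

2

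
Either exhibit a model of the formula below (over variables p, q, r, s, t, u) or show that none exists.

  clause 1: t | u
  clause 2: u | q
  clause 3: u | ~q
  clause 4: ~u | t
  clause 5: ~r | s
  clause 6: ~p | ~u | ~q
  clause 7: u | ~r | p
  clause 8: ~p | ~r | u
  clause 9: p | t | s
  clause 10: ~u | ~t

UNSATISFIABLE

Try t = 1.
From the singleton clause (~u), u = 0.
From the singleton clause (q), q = 1.
Now (~q) is unsatisfied and unit — conflict.
That branch fails; take t = 0 instead.
From the singleton clause (u), u = 1.
Now (~u) is unsatisfied and unit — conflict.
Either choice for t ends in contradiction.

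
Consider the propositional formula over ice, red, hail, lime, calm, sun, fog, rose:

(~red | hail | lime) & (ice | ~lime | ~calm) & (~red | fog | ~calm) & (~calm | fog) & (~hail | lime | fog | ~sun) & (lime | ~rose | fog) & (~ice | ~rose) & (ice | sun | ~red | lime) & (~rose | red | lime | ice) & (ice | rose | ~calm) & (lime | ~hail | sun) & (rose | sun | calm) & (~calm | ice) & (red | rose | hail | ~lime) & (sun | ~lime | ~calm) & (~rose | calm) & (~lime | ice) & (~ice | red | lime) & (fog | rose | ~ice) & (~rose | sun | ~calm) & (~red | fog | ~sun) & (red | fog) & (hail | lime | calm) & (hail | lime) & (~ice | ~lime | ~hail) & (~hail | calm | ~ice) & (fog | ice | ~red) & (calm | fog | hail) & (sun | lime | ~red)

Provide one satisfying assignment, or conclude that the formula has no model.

ice=0; red=0; hail=1; lime=0; calm=0; sun=1; fog=1; rose=0

Branch on calm: set calm = 0.
The clause (~rose) is unit, so rose = 0.
The clause (sun) is unit, so sun = 1.
Branch on lime: set lime = 0.
The clause (hail) is unit, so hail = 1.
The clause (fog) is unit, so fog = 1.
The clause (~ice) is unit, so ice = 0.
Every clause is now satisfied; red is unconstrained.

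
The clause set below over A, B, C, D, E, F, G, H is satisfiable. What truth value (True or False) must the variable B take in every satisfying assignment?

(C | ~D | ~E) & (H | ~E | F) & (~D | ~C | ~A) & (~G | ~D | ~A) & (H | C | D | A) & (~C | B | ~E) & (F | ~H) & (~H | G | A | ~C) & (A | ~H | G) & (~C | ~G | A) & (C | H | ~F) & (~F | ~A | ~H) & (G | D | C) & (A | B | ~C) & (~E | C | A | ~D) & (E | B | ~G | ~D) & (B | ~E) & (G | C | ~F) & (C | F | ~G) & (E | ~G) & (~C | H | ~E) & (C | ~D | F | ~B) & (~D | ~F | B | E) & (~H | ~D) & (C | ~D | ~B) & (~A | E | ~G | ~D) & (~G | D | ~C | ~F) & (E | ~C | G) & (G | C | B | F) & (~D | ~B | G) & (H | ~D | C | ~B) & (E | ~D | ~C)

Suppose B = 0.
The clause (~E) is unit, so E = 0.
The clause (~G) is unit, so G = 0.
The clause (~C) is unit, so C = 0.
The clause (D) is unit, so D = 1.
The clause (~F) is unit, so F = 0.
Now (F) is unsatisfied and unit — conflict.
So every satisfying assignment has B = True.

True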